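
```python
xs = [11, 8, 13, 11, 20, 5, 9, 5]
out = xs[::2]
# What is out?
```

xs has length 8. The slice xs[::2] selects indices [0, 2, 4, 6] (0->11, 2->13, 4->20, 6->9), giving [11, 13, 20, 9].

[11, 13, 20, 9]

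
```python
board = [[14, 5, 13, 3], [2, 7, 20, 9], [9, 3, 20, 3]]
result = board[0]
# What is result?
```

board has 3 rows. Row 0 is [14, 5, 13, 3].

[14, 5, 13, 3]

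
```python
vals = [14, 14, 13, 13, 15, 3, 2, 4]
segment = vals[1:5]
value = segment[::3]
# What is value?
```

vals has length 8. The slice vals[1:5] selects indices [1, 2, 3, 4] (1->14, 2->13, 3->13, 4->15), giving [14, 13, 13, 15]. So segment = [14, 13, 13, 15]. segment has length 4. The slice segment[::3] selects indices [0, 3] (0->14, 3->15), giving [14, 15].

[14, 15]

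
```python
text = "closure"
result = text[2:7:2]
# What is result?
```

text has length 7. The slice text[2:7:2] selects indices [2, 4, 6] (2->'o', 4->'u', 6->'e'), giving 'oue'.

'oue'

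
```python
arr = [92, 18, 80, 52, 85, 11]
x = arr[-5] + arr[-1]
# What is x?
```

arr has length 6. Negative index -5 maps to positive index 6 + (-5) = 1. arr[1] = 18.
arr has length 6. Negative index -1 maps to positive index 6 + (-1) = 5. arr[5] = 11.
Sum: 18 + 11 = 29.

29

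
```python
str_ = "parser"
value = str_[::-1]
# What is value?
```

str_ has length 6. The slice str_[::-1] selects indices [5, 4, 3, 2, 1, 0] (5->'r', 4->'e', 3->'s', 2->'r', 1->'a', 0->'p'), giving 'resrap'.

'resrap'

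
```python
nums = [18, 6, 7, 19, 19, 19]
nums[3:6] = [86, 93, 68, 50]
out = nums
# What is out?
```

nums starts as [18, 6, 7, 19, 19, 19] (length 6). The slice nums[3:6] covers indices [3, 4, 5] with values [19, 19, 19]. Replacing that slice with [86, 93, 68, 50] (different length) produces [18, 6, 7, 86, 93, 68, 50].

[18, 6, 7, 86, 93, 68, 50]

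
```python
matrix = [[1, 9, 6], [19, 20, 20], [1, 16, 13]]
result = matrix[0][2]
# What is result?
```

matrix[0] = [1, 9, 6]. Taking column 2 of that row yields 6.

6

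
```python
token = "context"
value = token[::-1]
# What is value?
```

token has length 7. The slice token[::-1] selects indices [6, 5, 4, 3, 2, 1, 0] (6->'t', 5->'x', 4->'e', 3->'t', 2->'n', 1->'o', 0->'c'), giving 'txetnoc'.

'txetnoc'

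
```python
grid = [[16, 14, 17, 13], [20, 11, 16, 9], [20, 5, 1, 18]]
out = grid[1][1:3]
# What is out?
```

grid[1] = [20, 11, 16, 9]. grid[1] has length 4. The slice grid[1][1:3] selects indices [1, 2] (1->11, 2->16), giving [11, 16].

[11, 16]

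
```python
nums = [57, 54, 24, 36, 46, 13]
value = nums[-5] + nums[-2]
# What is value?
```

nums has length 6. Negative index -5 maps to positive index 6 + (-5) = 1. nums[1] = 54.
nums has length 6. Negative index -2 maps to positive index 6 + (-2) = 4. nums[4] = 46.
Sum: 54 + 46 = 100.

100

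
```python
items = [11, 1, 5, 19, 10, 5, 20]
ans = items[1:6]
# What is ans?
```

items has length 7. The slice items[1:6] selects indices [1, 2, 3, 4, 5] (1->1, 2->5, 3->19, 4->10, 5->5), giving [1, 5, 19, 10, 5].

[1, 5, 19, 10, 5]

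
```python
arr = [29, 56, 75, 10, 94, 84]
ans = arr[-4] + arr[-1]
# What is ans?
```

arr has length 6. Negative index -4 maps to positive index 6 + (-4) = 2. arr[2] = 75.
arr has length 6. Negative index -1 maps to positive index 6 + (-1) = 5. arr[5] = 84.
Sum: 75 + 84 = 159.

159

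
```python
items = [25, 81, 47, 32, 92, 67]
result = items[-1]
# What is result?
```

items has length 6. Negative index -1 maps to positive index 6 + (-1) = 5. items[5] = 67.

67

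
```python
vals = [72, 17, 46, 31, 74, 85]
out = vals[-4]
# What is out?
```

vals has length 6. Negative index -4 maps to positive index 6 + (-4) = 2. vals[2] = 46.

46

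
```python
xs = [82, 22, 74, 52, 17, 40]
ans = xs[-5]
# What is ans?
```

xs has length 6. Negative index -5 maps to positive index 6 + (-5) = 1. xs[1] = 22.

22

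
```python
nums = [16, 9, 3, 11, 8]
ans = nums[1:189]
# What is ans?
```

nums has length 5. The slice nums[1:189] selects indices [1, 2, 3, 4] (1->9, 2->3, 3->11, 4->8), giving [9, 3, 11, 8].

[9, 3, 11, 8]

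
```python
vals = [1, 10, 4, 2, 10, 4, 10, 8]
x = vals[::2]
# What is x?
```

vals has length 8. The slice vals[::2] selects indices [0, 2, 4, 6] (0->1, 2->4, 4->10, 6->10), giving [1, 4, 10, 10].

[1, 4, 10, 10]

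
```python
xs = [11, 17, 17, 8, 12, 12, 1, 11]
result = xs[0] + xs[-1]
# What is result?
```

xs has length 8. xs[0] = 11.
xs has length 8. Negative index -1 maps to positive index 8 + (-1) = 7. xs[7] = 11.
Sum: 11 + 11 = 22.

22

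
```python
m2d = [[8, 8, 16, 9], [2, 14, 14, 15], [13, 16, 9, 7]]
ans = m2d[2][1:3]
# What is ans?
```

m2d[2] = [13, 16, 9, 7]. m2d[2] has length 4. The slice m2d[2][1:3] selects indices [1, 2] (1->16, 2->9), giving [16, 9].

[16, 9]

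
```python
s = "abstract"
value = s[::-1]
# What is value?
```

s has length 8. The slice s[::-1] selects indices [7, 6, 5, 4, 3, 2, 1, 0] (7->'t', 6->'c', 5->'a', 4->'r', 3->'t', 2->'s', 1->'b', 0->'a'), giving 'tcartsba'.

'tcartsba'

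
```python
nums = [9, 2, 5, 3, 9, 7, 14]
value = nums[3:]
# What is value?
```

nums has length 7. The slice nums[3:] selects indices [3, 4, 5, 6] (3->3, 4->9, 5->7, 6->14), giving [3, 9, 7, 14].

[3, 9, 7, 14]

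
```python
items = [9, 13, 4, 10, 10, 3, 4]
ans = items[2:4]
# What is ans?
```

items has length 7. The slice items[2:4] selects indices [2, 3] (2->4, 3->10), giving [4, 10].

[4, 10]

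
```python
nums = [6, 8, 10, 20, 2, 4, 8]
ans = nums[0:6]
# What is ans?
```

nums has length 7. The slice nums[0:6] selects indices [0, 1, 2, 3, 4, 5] (0->6, 1->8, 2->10, 3->20, 4->2, 5->4), giving [6, 8, 10, 20, 2, 4].

[6, 8, 10, 20, 2, 4]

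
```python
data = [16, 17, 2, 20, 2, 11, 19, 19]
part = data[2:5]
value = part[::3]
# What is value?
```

data has length 8. The slice data[2:5] selects indices [2, 3, 4] (2->2, 3->20, 4->2), giving [2, 20, 2]. So part = [2, 20, 2]. part has length 3. The slice part[::3] selects indices [0] (0->2), giving [2].

[2]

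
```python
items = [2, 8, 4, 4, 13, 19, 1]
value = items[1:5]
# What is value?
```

items has length 7. The slice items[1:5] selects indices [1, 2, 3, 4] (1->8, 2->4, 3->4, 4->13), giving [8, 4, 4, 13].

[8, 4, 4, 13]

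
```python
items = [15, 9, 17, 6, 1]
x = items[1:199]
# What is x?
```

items has length 5. The slice items[1:199] selects indices [1, 2, 3, 4] (1->9, 2->17, 3->6, 4->1), giving [9, 17, 6, 1].

[9, 17, 6, 1]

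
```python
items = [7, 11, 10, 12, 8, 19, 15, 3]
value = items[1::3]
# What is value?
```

items has length 8. The slice items[1::3] selects indices [1, 4, 7] (1->11, 4->8, 7->3), giving [11, 8, 3].

[11, 8, 3]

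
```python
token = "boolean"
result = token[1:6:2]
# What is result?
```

token has length 7. The slice token[1:6:2] selects indices [1, 3, 5] (1->'o', 3->'l', 5->'a'), giving 'ola'.

'ola'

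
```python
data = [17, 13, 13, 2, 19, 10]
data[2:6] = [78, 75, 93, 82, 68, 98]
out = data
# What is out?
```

data starts as [17, 13, 13, 2, 19, 10] (length 6). The slice data[2:6] covers indices [2, 3, 4, 5] with values [13, 2, 19, 10]. Replacing that slice with [78, 75, 93, 82, 68, 98] (different length) produces [17, 13, 78, 75, 93, 82, 68, 98].

[17, 13, 78, 75, 93, 82, 68, 98]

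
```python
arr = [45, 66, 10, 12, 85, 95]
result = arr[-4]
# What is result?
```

arr has length 6. Negative index -4 maps to positive index 6 + (-4) = 2. arr[2] = 10.

10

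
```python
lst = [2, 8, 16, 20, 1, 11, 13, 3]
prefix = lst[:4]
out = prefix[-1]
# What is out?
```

lst has length 8. The slice lst[:4] selects indices [0, 1, 2, 3] (0->2, 1->8, 2->16, 3->20), giving [2, 8, 16, 20]. So prefix = [2, 8, 16, 20]. Then prefix[-1] = 20.

20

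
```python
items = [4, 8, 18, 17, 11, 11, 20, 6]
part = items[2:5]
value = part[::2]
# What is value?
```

items has length 8. The slice items[2:5] selects indices [2, 3, 4] (2->18, 3->17, 4->11), giving [18, 17, 11]. So part = [18, 17, 11]. part has length 3. The slice part[::2] selects indices [0, 2] (0->18, 2->11), giving [18, 11].

[18, 11]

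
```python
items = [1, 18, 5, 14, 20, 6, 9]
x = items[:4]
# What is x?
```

items has length 7. The slice items[:4] selects indices [0, 1, 2, 3] (0->1, 1->18, 2->5, 3->14), giving [1, 18, 5, 14].

[1, 18, 5, 14]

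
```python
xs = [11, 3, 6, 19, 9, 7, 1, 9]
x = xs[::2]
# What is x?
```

xs has length 8. The slice xs[::2] selects indices [0, 2, 4, 6] (0->11, 2->6, 4->9, 6->1), giving [11, 6, 9, 1].

[11, 6, 9, 1]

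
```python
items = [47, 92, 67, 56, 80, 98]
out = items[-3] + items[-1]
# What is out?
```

items has length 6. Negative index -3 maps to positive index 6 + (-3) = 3. items[3] = 56.
items has length 6. Negative index -1 maps to positive index 6 + (-1) = 5. items[5] = 98.
Sum: 56 + 98 = 154.

154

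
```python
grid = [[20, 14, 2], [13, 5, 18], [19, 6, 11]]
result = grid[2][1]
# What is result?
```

grid[2] = [19, 6, 11]. Taking column 1 of that row yields 6.

6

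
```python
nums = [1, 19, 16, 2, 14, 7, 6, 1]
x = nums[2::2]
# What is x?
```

nums has length 8. The slice nums[2::2] selects indices [2, 4, 6] (2->16, 4->14, 6->6), giving [16, 14, 6].

[16, 14, 6]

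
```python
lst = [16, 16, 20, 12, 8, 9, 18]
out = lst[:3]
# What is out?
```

lst has length 7. The slice lst[:3] selects indices [0, 1, 2] (0->16, 1->16, 2->20), giving [16, 16, 20].

[16, 16, 20]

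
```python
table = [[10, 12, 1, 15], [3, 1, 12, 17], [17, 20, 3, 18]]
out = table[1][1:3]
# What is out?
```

table[1] = [3, 1, 12, 17]. table[1] has length 4. The slice table[1][1:3] selects indices [1, 2] (1->1, 2->12), giving [1, 12].

[1, 12]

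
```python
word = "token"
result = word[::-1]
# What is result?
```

word has length 5. The slice word[::-1] selects indices [4, 3, 2, 1, 0] (4->'n', 3->'e', 2->'k', 1->'o', 0->'t'), giving 'nekot'.

'nekot'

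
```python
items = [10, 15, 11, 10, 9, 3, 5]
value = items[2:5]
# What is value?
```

items has length 7. The slice items[2:5] selects indices [2, 3, 4] (2->11, 3->10, 4->9), giving [11, 10, 9].

[11, 10, 9]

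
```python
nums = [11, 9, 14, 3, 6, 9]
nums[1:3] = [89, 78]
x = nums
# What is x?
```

nums starts as [11, 9, 14, 3, 6, 9] (length 6). The slice nums[1:3] covers indices [1, 2] with values [9, 14]. Replacing that slice with [89, 78] (same length) produces [11, 89, 78, 3, 6, 9].

[11, 89, 78, 3, 6, 9]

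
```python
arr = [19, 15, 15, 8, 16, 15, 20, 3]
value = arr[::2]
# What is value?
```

arr has length 8. The slice arr[::2] selects indices [0, 2, 4, 6] (0->19, 2->15, 4->16, 6->20), giving [19, 15, 16, 20].

[19, 15, 16, 20]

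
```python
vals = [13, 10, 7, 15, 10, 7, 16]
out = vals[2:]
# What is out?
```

vals has length 7. The slice vals[2:] selects indices [2, 3, 4, 5, 6] (2->7, 3->15, 4->10, 5->7, 6->16), giving [7, 15, 10, 7, 16].

[7, 15, 10, 7, 16]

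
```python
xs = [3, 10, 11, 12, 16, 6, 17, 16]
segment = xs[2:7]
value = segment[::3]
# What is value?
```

xs has length 8. The slice xs[2:7] selects indices [2, 3, 4, 5, 6] (2->11, 3->12, 4->16, 5->6, 6->17), giving [11, 12, 16, 6, 17]. So segment = [11, 12, 16, 6, 17]. segment has length 5. The slice segment[::3] selects indices [0, 3] (0->11, 3->6), giving [11, 6].

[11, 6]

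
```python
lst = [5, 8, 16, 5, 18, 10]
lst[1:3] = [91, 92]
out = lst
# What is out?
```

lst starts as [5, 8, 16, 5, 18, 10] (length 6). The slice lst[1:3] covers indices [1, 2] with values [8, 16]. Replacing that slice with [91, 92] (same length) produces [5, 91, 92, 5, 18, 10].

[5, 91, 92, 5, 18, 10]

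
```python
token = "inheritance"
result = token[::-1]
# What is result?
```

token has length 11. The slice token[::-1] selects indices [10, 9, 8, 7, 6, 5, 4, 3, 2, 1, 0] (10->'e', 9->'c', 8->'n', 7->'a', 6->'t', 5->'i', 4->'r', 3->'e', 2->'h', 1->'n', 0->'i'), giving 'ecnatirehni'.

'ecnatirehni'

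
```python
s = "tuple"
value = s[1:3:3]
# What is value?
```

s has length 5. The slice s[1:3:3] selects indices [1] (1->'u'), giving 'u'.

'u'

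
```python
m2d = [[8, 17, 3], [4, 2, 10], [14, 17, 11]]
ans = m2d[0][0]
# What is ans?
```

m2d[0] = [8, 17, 3]. Taking column 0 of that row yields 8.

8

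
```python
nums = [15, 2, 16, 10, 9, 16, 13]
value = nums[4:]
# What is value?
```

nums has length 7. The slice nums[4:] selects indices [4, 5, 6] (4->9, 5->16, 6->13), giving [9, 16, 13].

[9, 16, 13]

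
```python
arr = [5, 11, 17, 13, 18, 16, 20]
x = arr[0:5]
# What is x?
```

arr has length 7. The slice arr[0:5] selects indices [0, 1, 2, 3, 4] (0->5, 1->11, 2->17, 3->13, 4->18), giving [5, 11, 17, 13, 18].

[5, 11, 17, 13, 18]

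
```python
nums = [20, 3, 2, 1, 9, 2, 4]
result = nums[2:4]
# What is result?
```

nums has length 7. The slice nums[2:4] selects indices [2, 3] (2->2, 3->1), giving [2, 1].

[2, 1]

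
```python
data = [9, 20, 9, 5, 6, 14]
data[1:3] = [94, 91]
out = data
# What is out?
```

data starts as [9, 20, 9, 5, 6, 14] (length 6). The slice data[1:3] covers indices [1, 2] with values [20, 9]. Replacing that slice with [94, 91] (same length) produces [9, 94, 91, 5, 6, 14].

[9, 94, 91, 5, 6, 14]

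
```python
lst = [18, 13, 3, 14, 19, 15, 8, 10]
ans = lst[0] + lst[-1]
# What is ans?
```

lst has length 8. lst[0] = 18.
lst has length 8. Negative index -1 maps to positive index 8 + (-1) = 7. lst[7] = 10.
Sum: 18 + 10 = 28.

28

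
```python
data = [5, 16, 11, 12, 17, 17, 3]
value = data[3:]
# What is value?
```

data has length 7. The slice data[3:] selects indices [3, 4, 5, 6] (3->12, 4->17, 5->17, 6->3), giving [12, 17, 17, 3].

[12, 17, 17, 3]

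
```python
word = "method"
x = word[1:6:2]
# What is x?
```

word has length 6. The slice word[1:6:2] selects indices [1, 3, 5] (1->'e', 3->'h', 5->'d'), giving 'ehd'.

'ehd'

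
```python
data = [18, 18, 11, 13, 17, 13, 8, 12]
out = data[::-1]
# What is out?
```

data has length 8. The slice data[::-1] selects indices [7, 6, 5, 4, 3, 2, 1, 0] (7->12, 6->8, 5->13, 4->17, 3->13, 2->11, 1->18, 0->18), giving [12, 8, 13, 17, 13, 11, 18, 18].

[12, 8, 13, 17, 13, 11, 18, 18]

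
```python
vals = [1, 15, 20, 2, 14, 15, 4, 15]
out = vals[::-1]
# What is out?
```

vals has length 8. The slice vals[::-1] selects indices [7, 6, 5, 4, 3, 2, 1, 0] (7->15, 6->4, 5->15, 4->14, 3->2, 2->20, 1->15, 0->1), giving [15, 4, 15, 14, 2, 20, 15, 1].

[15, 4, 15, 14, 2, 20, 15, 1]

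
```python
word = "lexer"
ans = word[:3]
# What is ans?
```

word has length 5. The slice word[:3] selects indices [0, 1, 2] (0->'l', 1->'e', 2->'x'), giving 'lex'.

'lex'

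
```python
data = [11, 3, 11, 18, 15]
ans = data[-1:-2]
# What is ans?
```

data has length 5. The slice data[-1:-2] resolves to an empty index range, so the result is [].

[]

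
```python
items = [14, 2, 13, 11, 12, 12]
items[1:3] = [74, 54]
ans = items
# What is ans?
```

items starts as [14, 2, 13, 11, 12, 12] (length 6). The slice items[1:3] covers indices [1, 2] with values [2, 13]. Replacing that slice with [74, 54] (same length) produces [14, 74, 54, 11, 12, 12].

[14, 74, 54, 11, 12, 12]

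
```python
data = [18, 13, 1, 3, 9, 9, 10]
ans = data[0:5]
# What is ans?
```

data has length 7. The slice data[0:5] selects indices [0, 1, 2, 3, 4] (0->18, 1->13, 2->1, 3->3, 4->9), giving [18, 13, 1, 3, 9].

[18, 13, 1, 3, 9]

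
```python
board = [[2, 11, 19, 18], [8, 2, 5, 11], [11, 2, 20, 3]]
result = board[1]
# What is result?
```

board has 3 rows. Row 1 is [8, 2, 5, 11].

[8, 2, 5, 11]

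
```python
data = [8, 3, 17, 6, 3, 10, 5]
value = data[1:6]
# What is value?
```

data has length 7. The slice data[1:6] selects indices [1, 2, 3, 4, 5] (1->3, 2->17, 3->6, 4->3, 5->10), giving [3, 17, 6, 3, 10].

[3, 17, 6, 3, 10]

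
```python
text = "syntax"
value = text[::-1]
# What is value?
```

text has length 6. The slice text[::-1] selects indices [5, 4, 3, 2, 1, 0] (5->'x', 4->'a', 3->'t', 2->'n', 1->'y', 0->'s'), giving 'xatnys'.

'xatnys'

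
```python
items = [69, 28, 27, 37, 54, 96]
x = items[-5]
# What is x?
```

items has length 6. Negative index -5 maps to positive index 6 + (-5) = 1. items[1] = 28.

28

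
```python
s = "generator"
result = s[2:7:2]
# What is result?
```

s has length 9. The slice s[2:7:2] selects indices [2, 4, 6] (2->'n', 4->'r', 6->'t'), giving 'nrt'.

'nrt'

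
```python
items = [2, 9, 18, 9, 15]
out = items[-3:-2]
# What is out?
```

items has length 5. The slice items[-3:-2] selects indices [2] (2->18), giving [18].

[18]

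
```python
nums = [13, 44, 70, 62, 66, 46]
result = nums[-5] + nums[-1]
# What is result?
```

nums has length 6. Negative index -5 maps to positive index 6 + (-5) = 1. nums[1] = 44.
nums has length 6. Negative index -1 maps to positive index 6 + (-1) = 5. nums[5] = 46.
Sum: 44 + 46 = 90.

90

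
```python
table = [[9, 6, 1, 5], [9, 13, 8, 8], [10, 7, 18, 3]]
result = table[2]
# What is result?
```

table has 3 rows. Row 2 is [10, 7, 18, 3].

[10, 7, 18, 3]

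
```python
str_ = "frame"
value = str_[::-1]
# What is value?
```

str_ has length 5. The slice str_[::-1] selects indices [4, 3, 2, 1, 0] (4->'e', 3->'m', 2->'a', 1->'r', 0->'f'), giving 'emarf'.

'emarf'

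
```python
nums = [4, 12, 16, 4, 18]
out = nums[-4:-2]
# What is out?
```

nums has length 5. The slice nums[-4:-2] selects indices [1, 2] (1->12, 2->16), giving [12, 16].

[12, 16]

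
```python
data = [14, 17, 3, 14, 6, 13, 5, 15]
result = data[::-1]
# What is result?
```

data has length 8. The slice data[::-1] selects indices [7, 6, 5, 4, 3, 2, 1, 0] (7->15, 6->5, 5->13, 4->6, 3->14, 2->3, 1->17, 0->14), giving [15, 5, 13, 6, 14, 3, 17, 14].

[15, 5, 13, 6, 14, 3, 17, 14]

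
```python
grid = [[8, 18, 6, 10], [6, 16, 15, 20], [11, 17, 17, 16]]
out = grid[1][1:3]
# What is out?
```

grid[1] = [6, 16, 15, 20]. grid[1] has length 4. The slice grid[1][1:3] selects indices [1, 2] (1->16, 2->15), giving [16, 15].

[16, 15]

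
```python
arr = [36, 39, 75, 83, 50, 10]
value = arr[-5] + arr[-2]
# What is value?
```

arr has length 6. Negative index -5 maps to positive index 6 + (-5) = 1. arr[1] = 39.
arr has length 6. Negative index -2 maps to positive index 6 + (-2) = 4. arr[4] = 50.
Sum: 39 + 50 = 89.

89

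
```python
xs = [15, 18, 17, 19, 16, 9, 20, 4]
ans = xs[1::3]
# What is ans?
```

xs has length 8. The slice xs[1::3] selects indices [1, 4, 7] (1->18, 4->16, 7->4), giving [18, 16, 4].

[18, 16, 4]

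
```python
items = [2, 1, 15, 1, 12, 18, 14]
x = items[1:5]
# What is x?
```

items has length 7. The slice items[1:5] selects indices [1, 2, 3, 4] (1->1, 2->15, 3->1, 4->12), giving [1, 15, 1, 12].

[1, 15, 1, 12]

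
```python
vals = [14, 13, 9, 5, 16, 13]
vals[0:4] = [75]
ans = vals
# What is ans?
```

vals starts as [14, 13, 9, 5, 16, 13] (length 6). The slice vals[0:4] covers indices [0, 1, 2, 3] with values [14, 13, 9, 5]. Replacing that slice with [75] (different length) produces [75, 16, 13].

[75, 16, 13]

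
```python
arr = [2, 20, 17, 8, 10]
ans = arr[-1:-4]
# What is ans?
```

arr has length 5. The slice arr[-1:-4] resolves to an empty index range, so the result is [].

[]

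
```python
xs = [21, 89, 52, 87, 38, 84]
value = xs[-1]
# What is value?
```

xs has length 6. Negative index -1 maps to positive index 6 + (-1) = 5. xs[5] = 84.

84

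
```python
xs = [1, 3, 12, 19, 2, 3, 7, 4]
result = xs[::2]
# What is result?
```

xs has length 8. The slice xs[::2] selects indices [0, 2, 4, 6] (0->1, 2->12, 4->2, 6->7), giving [1, 12, 2, 7].

[1, 12, 2, 7]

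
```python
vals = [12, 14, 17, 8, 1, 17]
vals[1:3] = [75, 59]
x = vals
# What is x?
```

vals starts as [12, 14, 17, 8, 1, 17] (length 6). The slice vals[1:3] covers indices [1, 2] with values [14, 17]. Replacing that slice with [75, 59] (same length) produces [12, 75, 59, 8, 1, 17].

[12, 75, 59, 8, 1, 17]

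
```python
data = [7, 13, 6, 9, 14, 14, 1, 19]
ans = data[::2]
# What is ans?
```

data has length 8. The slice data[::2] selects indices [0, 2, 4, 6] (0->7, 2->6, 4->14, 6->1), giving [7, 6, 14, 1].

[7, 6, 14, 1]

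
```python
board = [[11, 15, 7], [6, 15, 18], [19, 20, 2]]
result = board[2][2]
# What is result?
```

board[2] = [19, 20, 2]. Taking column 2 of that row yields 2.

2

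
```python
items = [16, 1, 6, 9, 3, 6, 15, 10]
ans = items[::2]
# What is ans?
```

items has length 8. The slice items[::2] selects indices [0, 2, 4, 6] (0->16, 2->6, 4->3, 6->15), giving [16, 6, 3, 15].

[16, 6, 3, 15]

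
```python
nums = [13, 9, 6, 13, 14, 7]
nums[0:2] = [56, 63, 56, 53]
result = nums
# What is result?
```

nums starts as [13, 9, 6, 13, 14, 7] (length 6). The slice nums[0:2] covers indices [0, 1] with values [13, 9]. Replacing that slice with [56, 63, 56, 53] (different length) produces [56, 63, 56, 53, 6, 13, 14, 7].

[56, 63, 56, 53, 6, 13, 14, 7]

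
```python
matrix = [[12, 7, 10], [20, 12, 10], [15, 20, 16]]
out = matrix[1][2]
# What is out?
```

matrix[1] = [20, 12, 10]. Taking column 2 of that row yields 10.

10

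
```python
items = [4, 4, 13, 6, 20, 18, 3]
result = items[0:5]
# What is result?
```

items has length 7. The slice items[0:5] selects indices [0, 1, 2, 3, 4] (0->4, 1->4, 2->13, 3->6, 4->20), giving [4, 4, 13, 6, 20].

[4, 4, 13, 6, 20]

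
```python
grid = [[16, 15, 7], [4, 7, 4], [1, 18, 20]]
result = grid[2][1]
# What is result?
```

grid[2] = [1, 18, 20]. Taking column 1 of that row yields 18.

18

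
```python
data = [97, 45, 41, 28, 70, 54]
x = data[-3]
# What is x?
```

data has length 6. Negative index -3 maps to positive index 6 + (-3) = 3. data[3] = 28.

28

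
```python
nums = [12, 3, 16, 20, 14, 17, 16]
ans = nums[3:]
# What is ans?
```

nums has length 7. The slice nums[3:] selects indices [3, 4, 5, 6] (3->20, 4->14, 5->17, 6->16), giving [20, 14, 17, 16].

[20, 14, 17, 16]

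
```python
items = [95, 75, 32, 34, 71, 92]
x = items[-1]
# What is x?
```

items has length 6. Negative index -1 maps to positive index 6 + (-1) = 5. items[5] = 92.

92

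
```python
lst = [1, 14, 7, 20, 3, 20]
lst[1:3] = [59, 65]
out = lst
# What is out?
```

lst starts as [1, 14, 7, 20, 3, 20] (length 6). The slice lst[1:3] covers indices [1, 2] with values [14, 7]. Replacing that slice with [59, 65] (same length) produces [1, 59, 65, 20, 3, 20].

[1, 59, 65, 20, 3, 20]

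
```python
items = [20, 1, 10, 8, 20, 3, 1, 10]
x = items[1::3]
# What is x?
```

items has length 8. The slice items[1::3] selects indices [1, 4, 7] (1->1, 4->20, 7->10), giving [1, 20, 10].

[1, 20, 10]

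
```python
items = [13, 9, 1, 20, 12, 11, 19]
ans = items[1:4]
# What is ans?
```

items has length 7. The slice items[1:4] selects indices [1, 2, 3] (1->9, 2->1, 3->20), giving [9, 1, 20].

[9, 1, 20]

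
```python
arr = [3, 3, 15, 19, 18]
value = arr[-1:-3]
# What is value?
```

arr has length 5. The slice arr[-1:-3] resolves to an empty index range, so the result is [].

[]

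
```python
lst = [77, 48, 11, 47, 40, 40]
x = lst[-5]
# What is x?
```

lst has length 6. Negative index -5 maps to positive index 6 + (-5) = 1. lst[1] = 48.

48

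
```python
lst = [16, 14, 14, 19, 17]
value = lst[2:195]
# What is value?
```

lst has length 5. The slice lst[2:195] selects indices [2, 3, 4] (2->14, 3->19, 4->17), giving [14, 19, 17].

[14, 19, 17]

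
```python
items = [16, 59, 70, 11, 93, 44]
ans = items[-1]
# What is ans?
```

items has length 6. Negative index -1 maps to positive index 6 + (-1) = 5. items[5] = 44.

44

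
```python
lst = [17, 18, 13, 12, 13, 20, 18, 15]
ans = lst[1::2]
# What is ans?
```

lst has length 8. The slice lst[1::2] selects indices [1, 3, 5, 7] (1->18, 3->12, 5->20, 7->15), giving [18, 12, 20, 15].

[18, 12, 20, 15]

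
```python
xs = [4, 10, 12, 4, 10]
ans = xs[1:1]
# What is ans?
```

xs has length 5. The slice xs[1:1] resolves to an empty index range, so the result is [].

[]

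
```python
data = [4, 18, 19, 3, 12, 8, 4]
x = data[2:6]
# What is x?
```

data has length 7. The slice data[2:6] selects indices [2, 3, 4, 5] (2->19, 3->3, 4->12, 5->8), giving [19, 3, 12, 8].

[19, 3, 12, 8]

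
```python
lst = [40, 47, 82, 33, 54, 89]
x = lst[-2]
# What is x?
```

lst has length 6. Negative index -2 maps to positive index 6 + (-2) = 4. lst[4] = 54.

54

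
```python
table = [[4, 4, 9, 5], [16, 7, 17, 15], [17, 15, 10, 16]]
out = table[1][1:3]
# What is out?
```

table[1] = [16, 7, 17, 15]. table[1] has length 4. The slice table[1][1:3] selects indices [1, 2] (1->7, 2->17), giving [7, 17].

[7, 17]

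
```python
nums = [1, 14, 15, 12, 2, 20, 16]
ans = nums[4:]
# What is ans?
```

nums has length 7. The slice nums[4:] selects indices [4, 5, 6] (4->2, 5->20, 6->16), giving [2, 20, 16].

[2, 20, 16]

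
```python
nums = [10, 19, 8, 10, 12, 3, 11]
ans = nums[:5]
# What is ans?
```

nums has length 7. The slice nums[:5] selects indices [0, 1, 2, 3, 4] (0->10, 1->19, 2->8, 3->10, 4->12), giving [10, 19, 8, 10, 12].

[10, 19, 8, 10, 12]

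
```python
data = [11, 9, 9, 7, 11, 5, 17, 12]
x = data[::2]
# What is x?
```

data has length 8. The slice data[::2] selects indices [0, 2, 4, 6] (0->11, 2->9, 4->11, 6->17), giving [11, 9, 11, 17].

[11, 9, 11, 17]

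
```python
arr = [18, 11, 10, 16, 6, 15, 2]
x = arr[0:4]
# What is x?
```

arr has length 7. The slice arr[0:4] selects indices [0, 1, 2, 3] (0->18, 1->11, 2->10, 3->16), giving [18, 11, 10, 16].

[18, 11, 10, 16]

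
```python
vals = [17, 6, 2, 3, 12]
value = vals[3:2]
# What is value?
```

vals has length 5. The slice vals[3:2] resolves to an empty index range, so the result is [].

[]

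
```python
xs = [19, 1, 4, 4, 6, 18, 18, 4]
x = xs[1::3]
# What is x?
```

xs has length 8. The slice xs[1::3] selects indices [1, 4, 7] (1->1, 4->6, 7->4), giving [1, 6, 4].

[1, 6, 4]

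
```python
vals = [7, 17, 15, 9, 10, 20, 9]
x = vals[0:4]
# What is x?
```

vals has length 7. The slice vals[0:4] selects indices [0, 1, 2, 3] (0->7, 1->17, 2->15, 3->9), giving [7, 17, 15, 9].

[7, 17, 15, 9]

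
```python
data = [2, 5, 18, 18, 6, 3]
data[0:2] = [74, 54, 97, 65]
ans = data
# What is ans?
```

data starts as [2, 5, 18, 18, 6, 3] (length 6). The slice data[0:2] covers indices [0, 1] with values [2, 5]. Replacing that slice with [74, 54, 97, 65] (different length) produces [74, 54, 97, 65, 18, 18, 6, 3].

[74, 54, 97, 65, 18, 18, 6, 3]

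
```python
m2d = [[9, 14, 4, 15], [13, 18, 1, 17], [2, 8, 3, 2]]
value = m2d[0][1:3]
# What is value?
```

m2d[0] = [9, 14, 4, 15]. m2d[0] has length 4. The slice m2d[0][1:3] selects indices [1, 2] (1->14, 2->4), giving [14, 4].

[14, 4]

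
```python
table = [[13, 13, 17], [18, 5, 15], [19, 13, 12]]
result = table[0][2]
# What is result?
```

table[0] = [13, 13, 17]. Taking column 2 of that row yields 17.

17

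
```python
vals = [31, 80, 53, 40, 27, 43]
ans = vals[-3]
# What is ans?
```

vals has length 6. Negative index -3 maps to positive index 6 + (-3) = 3. vals[3] = 40.

40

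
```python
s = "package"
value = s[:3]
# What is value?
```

s has length 7. The slice s[:3] selects indices [0, 1, 2] (0->'p', 1->'a', 2->'c'), giving 'pac'.

'pac'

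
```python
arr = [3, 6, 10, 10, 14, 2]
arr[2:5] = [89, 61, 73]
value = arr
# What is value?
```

arr starts as [3, 6, 10, 10, 14, 2] (length 6). The slice arr[2:5] covers indices [2, 3, 4] with values [10, 10, 14]. Replacing that slice with [89, 61, 73] (same length) produces [3, 6, 89, 61, 73, 2].

[3, 6, 89, 61, 73, 2]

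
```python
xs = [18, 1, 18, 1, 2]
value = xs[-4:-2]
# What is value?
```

xs has length 5. The slice xs[-4:-2] selects indices [1, 2] (1->1, 2->18), giving [1, 18].

[1, 18]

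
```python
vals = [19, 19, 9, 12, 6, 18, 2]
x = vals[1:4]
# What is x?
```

vals has length 7. The slice vals[1:4] selects indices [1, 2, 3] (1->19, 2->9, 3->12), giving [19, 9, 12].

[19, 9, 12]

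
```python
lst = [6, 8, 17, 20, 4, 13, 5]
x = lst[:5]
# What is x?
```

lst has length 7. The slice lst[:5] selects indices [0, 1, 2, 3, 4] (0->6, 1->8, 2->17, 3->20, 4->4), giving [6, 8, 17, 20, 4].

[6, 8, 17, 20, 4]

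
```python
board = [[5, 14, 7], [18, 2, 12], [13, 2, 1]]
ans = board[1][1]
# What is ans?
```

board[1] = [18, 2, 12]. Taking column 1 of that row yields 2.

2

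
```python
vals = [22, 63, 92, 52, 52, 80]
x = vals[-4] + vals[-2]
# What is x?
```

vals has length 6. Negative index -4 maps to positive index 6 + (-4) = 2. vals[2] = 92.
vals has length 6. Negative index -2 maps to positive index 6 + (-2) = 4. vals[4] = 52.
Sum: 92 + 52 = 144.

144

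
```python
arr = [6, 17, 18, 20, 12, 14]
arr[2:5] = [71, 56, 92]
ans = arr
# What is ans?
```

arr starts as [6, 17, 18, 20, 12, 14] (length 6). The slice arr[2:5] covers indices [2, 3, 4] with values [18, 20, 12]. Replacing that slice with [71, 56, 92] (same length) produces [6, 17, 71, 56, 92, 14].

[6, 17, 71, 56, 92, 14]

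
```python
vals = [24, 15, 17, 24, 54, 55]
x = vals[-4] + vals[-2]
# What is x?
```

vals has length 6. Negative index -4 maps to positive index 6 + (-4) = 2. vals[2] = 17.
vals has length 6. Negative index -2 maps to positive index 6 + (-2) = 4. vals[4] = 54.
Sum: 17 + 54 = 71.

71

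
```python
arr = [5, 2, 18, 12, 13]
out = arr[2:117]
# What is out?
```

arr has length 5. The slice arr[2:117] selects indices [2, 3, 4] (2->18, 3->12, 4->13), giving [18, 12, 13].

[18, 12, 13]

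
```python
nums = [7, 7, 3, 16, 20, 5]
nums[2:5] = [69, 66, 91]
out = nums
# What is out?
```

nums starts as [7, 7, 3, 16, 20, 5] (length 6). The slice nums[2:5] covers indices [2, 3, 4] with values [3, 16, 20]. Replacing that slice with [69, 66, 91] (same length) produces [7, 7, 69, 66, 91, 5].

[7, 7, 69, 66, 91, 5]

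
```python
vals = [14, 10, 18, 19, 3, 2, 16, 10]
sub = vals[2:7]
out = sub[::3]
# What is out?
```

vals has length 8. The slice vals[2:7] selects indices [2, 3, 4, 5, 6] (2->18, 3->19, 4->3, 5->2, 6->16), giving [18, 19, 3, 2, 16]. So sub = [18, 19, 3, 2, 16]. sub has length 5. The slice sub[::3] selects indices [0, 3] (0->18, 3->2), giving [18, 2].

[18, 2]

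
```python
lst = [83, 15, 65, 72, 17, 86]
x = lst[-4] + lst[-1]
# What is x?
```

lst has length 6. Negative index -4 maps to positive index 6 + (-4) = 2. lst[2] = 65.
lst has length 6. Negative index -1 maps to positive index 6 + (-1) = 5. lst[5] = 86.
Sum: 65 + 86 = 151.

151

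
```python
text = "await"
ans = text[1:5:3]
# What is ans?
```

text has length 5. The slice text[1:5:3] selects indices [1, 4] (1->'w', 4->'t'), giving 'wt'.

'wt'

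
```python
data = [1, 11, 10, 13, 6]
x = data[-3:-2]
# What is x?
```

data has length 5. The slice data[-3:-2] selects indices [2] (2->10), giving [10].

[10]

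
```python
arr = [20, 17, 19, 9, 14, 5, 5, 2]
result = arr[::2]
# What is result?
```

arr has length 8. The slice arr[::2] selects indices [0, 2, 4, 6] (0->20, 2->19, 4->14, 6->5), giving [20, 19, 14, 5].

[20, 19, 14, 5]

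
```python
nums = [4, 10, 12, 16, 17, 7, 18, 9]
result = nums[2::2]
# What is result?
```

nums has length 8. The slice nums[2::2] selects indices [2, 4, 6] (2->12, 4->17, 6->18), giving [12, 17, 18].

[12, 17, 18]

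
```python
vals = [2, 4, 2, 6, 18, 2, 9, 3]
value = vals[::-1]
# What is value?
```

vals has length 8. The slice vals[::-1] selects indices [7, 6, 5, 4, 3, 2, 1, 0] (7->3, 6->9, 5->2, 4->18, 3->6, 2->2, 1->4, 0->2), giving [3, 9, 2, 18, 6, 2, 4, 2].

[3, 9, 2, 18, 6, 2, 4, 2]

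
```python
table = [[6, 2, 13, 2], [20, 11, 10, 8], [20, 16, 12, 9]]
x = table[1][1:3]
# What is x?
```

table[1] = [20, 11, 10, 8]. table[1] has length 4. The slice table[1][1:3] selects indices [1, 2] (1->11, 2->10), giving [11, 10].

[11, 10]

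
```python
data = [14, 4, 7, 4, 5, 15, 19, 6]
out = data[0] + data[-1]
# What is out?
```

data has length 8. data[0] = 14.
data has length 8. Negative index -1 maps to positive index 8 + (-1) = 7. data[7] = 6.
Sum: 14 + 6 = 20.

20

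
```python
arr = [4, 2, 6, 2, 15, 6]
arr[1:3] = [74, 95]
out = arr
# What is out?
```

arr starts as [4, 2, 6, 2, 15, 6] (length 6). The slice arr[1:3] covers indices [1, 2] with values [2, 6]. Replacing that slice with [74, 95] (same length) produces [4, 74, 95, 2, 15, 6].

[4, 74, 95, 2, 15, 6]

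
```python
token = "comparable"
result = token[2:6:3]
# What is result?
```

token has length 10. The slice token[2:6:3] selects indices [2, 5] (2->'m', 5->'r'), giving 'mr'.

'mr'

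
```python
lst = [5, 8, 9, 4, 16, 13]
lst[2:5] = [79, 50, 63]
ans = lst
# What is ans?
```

lst starts as [5, 8, 9, 4, 16, 13] (length 6). The slice lst[2:5] covers indices [2, 3, 4] with values [9, 4, 16]. Replacing that slice with [79, 50, 63] (same length) produces [5, 8, 79, 50, 63, 13].

[5, 8, 79, 50, 63, 13]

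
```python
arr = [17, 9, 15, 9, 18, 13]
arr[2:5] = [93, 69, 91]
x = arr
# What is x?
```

arr starts as [17, 9, 15, 9, 18, 13] (length 6). The slice arr[2:5] covers indices [2, 3, 4] with values [15, 9, 18]. Replacing that slice with [93, 69, 91] (same length) produces [17, 9, 93, 69, 91, 13].

[17, 9, 93, 69, 91, 13]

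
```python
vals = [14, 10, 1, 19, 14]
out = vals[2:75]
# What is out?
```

vals has length 5. The slice vals[2:75] selects indices [2, 3, 4] (2->1, 3->19, 4->14), giving [1, 19, 14].

[1, 19, 14]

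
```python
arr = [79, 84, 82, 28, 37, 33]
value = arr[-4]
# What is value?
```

arr has length 6. Negative index -4 maps to positive index 6 + (-4) = 2. arr[2] = 82.

82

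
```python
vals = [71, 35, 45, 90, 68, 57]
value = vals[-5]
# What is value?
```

vals has length 6. Negative index -5 maps to positive index 6 + (-5) = 1. vals[1] = 35.

35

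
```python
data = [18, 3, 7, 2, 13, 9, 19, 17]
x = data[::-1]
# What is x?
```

data has length 8. The slice data[::-1] selects indices [7, 6, 5, 4, 3, 2, 1, 0] (7->17, 6->19, 5->9, 4->13, 3->2, 2->7, 1->3, 0->18), giving [17, 19, 9, 13, 2, 7, 3, 18].

[17, 19, 9, 13, 2, 7, 3, 18]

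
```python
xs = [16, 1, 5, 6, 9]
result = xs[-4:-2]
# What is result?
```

xs has length 5. The slice xs[-4:-2] selects indices [1, 2] (1->1, 2->5), giving [1, 5].

[1, 5]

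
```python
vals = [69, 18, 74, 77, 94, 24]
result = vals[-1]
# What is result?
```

vals has length 6. Negative index -1 maps to positive index 6 + (-1) = 5. vals[5] = 24.

24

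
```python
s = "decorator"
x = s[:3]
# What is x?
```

s has length 9. The slice s[:3] selects indices [0, 1, 2] (0->'d', 1->'e', 2->'c'), giving 'dec'.

'dec'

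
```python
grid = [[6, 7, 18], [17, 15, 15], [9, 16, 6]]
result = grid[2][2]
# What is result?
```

grid[2] = [9, 16, 6]. Taking column 2 of that row yields 6.

6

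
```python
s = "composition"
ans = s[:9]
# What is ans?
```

s has length 11. The slice s[:9] selects indices [0, 1, 2, 3, 4, 5, 6, 7, 8] (0->'c', 1->'o', 2->'m', 3->'p', 4->'o', 5->'s', 6->'i', 7->'t', 8->'i'), giving 'compositi'.

'compositi'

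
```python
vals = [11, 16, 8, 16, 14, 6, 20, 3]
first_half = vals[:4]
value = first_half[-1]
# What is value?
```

vals has length 8. The slice vals[:4] selects indices [0, 1, 2, 3] (0->11, 1->16, 2->8, 3->16), giving [11, 16, 8, 16]. So first_half = [11, 16, 8, 16]. Then first_half[-1] = 16.

16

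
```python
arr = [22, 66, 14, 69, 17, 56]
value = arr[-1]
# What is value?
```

arr has length 6. Negative index -1 maps to positive index 6 + (-1) = 5. arr[5] = 56.

56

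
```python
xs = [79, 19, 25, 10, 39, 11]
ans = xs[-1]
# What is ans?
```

xs has length 6. Negative index -1 maps to positive index 6 + (-1) = 5. xs[5] = 11.

11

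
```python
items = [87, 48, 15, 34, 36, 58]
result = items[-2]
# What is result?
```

items has length 6. Negative index -2 maps to positive index 6 + (-2) = 4. items[4] = 36.

36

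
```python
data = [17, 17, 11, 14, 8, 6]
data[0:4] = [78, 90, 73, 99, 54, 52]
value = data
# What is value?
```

data starts as [17, 17, 11, 14, 8, 6] (length 6). The slice data[0:4] covers indices [0, 1, 2, 3] with values [17, 17, 11, 14]. Replacing that slice with [78, 90, 73, 99, 54, 52] (different length) produces [78, 90, 73, 99, 54, 52, 8, 6].

[78, 90, 73, 99, 54, 52, 8, 6]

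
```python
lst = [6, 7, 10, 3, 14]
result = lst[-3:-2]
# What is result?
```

lst has length 5. The slice lst[-3:-2] selects indices [2] (2->10), giving [10].

[10]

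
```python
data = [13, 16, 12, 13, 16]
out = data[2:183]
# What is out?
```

data has length 5. The slice data[2:183] selects indices [2, 3, 4] (2->12, 3->13, 4->16), giving [12, 13, 16].

[12, 13, 16]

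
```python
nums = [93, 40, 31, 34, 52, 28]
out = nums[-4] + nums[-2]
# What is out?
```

nums has length 6. Negative index -4 maps to positive index 6 + (-4) = 2. nums[2] = 31.
nums has length 6. Negative index -2 maps to positive index 6 + (-2) = 4. nums[4] = 52.
Sum: 31 + 52 = 83.

83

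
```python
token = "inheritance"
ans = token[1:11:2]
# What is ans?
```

token has length 11. The slice token[1:11:2] selects indices [1, 3, 5, 7, 9] (1->'n', 3->'e', 5->'i', 7->'a', 9->'c'), giving 'neiac'.

'neiac'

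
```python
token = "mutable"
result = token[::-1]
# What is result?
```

token has length 7. The slice token[::-1] selects indices [6, 5, 4, 3, 2, 1, 0] (6->'e', 5->'l', 4->'b', 3->'a', 2->'t', 1->'u', 0->'m'), giving 'elbatum'.

'elbatum'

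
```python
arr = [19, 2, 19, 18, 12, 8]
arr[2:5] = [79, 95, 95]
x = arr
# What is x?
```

arr starts as [19, 2, 19, 18, 12, 8] (length 6). The slice arr[2:5] covers indices [2, 3, 4] with values [19, 18, 12]. Replacing that slice with [79, 95, 95] (same length) produces [19, 2, 79, 95, 95, 8].

[19, 2, 79, 95, 95, 8]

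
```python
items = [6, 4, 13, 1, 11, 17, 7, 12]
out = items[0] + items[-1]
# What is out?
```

items has length 8. items[0] = 6.
items has length 8. Negative index -1 maps to positive index 8 + (-1) = 7. items[7] = 12.
Sum: 6 + 12 = 18.

18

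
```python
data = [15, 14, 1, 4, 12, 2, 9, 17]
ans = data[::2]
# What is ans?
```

data has length 8. The slice data[::2] selects indices [0, 2, 4, 6] (0->15, 2->1, 4->12, 6->9), giving [15, 1, 12, 9].

[15, 1, 12, 9]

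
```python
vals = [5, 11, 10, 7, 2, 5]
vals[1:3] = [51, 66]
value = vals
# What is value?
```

vals starts as [5, 11, 10, 7, 2, 5] (length 6). The slice vals[1:3] covers indices [1, 2] with values [11, 10]. Replacing that slice with [51, 66] (same length) produces [5, 51, 66, 7, 2, 5].

[5, 51, 66, 7, 2, 5]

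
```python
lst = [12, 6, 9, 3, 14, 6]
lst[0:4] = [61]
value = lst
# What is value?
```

lst starts as [12, 6, 9, 3, 14, 6] (length 6). The slice lst[0:4] covers indices [0, 1, 2, 3] with values [12, 6, 9, 3]. Replacing that slice with [61] (different length) produces [61, 14, 6].

[61, 14, 6]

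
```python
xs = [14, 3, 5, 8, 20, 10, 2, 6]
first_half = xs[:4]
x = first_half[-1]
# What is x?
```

xs has length 8. The slice xs[:4] selects indices [0, 1, 2, 3] (0->14, 1->3, 2->5, 3->8), giving [14, 3, 5, 8]. So first_half = [14, 3, 5, 8]. Then first_half[-1] = 8.

8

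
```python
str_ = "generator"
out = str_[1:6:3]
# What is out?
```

str_ has length 9. The slice str_[1:6:3] selects indices [1, 4] (1->'e', 4->'r'), giving 'er'.

'er'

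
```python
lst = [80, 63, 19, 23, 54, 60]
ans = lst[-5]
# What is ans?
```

lst has length 6. Negative index -5 maps to positive index 6 + (-5) = 1. lst[1] = 63.

63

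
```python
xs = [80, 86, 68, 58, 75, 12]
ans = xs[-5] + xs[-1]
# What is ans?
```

xs has length 6. Negative index -5 maps to positive index 6 + (-5) = 1. xs[1] = 86.
xs has length 6. Negative index -1 maps to positive index 6 + (-1) = 5. xs[5] = 12.
Sum: 86 + 12 = 98.

98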